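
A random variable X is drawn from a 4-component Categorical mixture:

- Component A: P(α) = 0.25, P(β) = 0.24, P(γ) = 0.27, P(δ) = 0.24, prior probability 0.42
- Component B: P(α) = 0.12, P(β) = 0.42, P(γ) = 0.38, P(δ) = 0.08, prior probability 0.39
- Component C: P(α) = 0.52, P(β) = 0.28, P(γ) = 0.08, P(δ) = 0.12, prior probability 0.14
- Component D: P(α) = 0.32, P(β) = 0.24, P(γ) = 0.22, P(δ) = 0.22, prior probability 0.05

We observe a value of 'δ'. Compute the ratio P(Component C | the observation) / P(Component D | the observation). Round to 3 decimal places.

1.527

The posterior odds equal the prior odds times the likelihood ratio: (π_i/π_j)·(f_i(x)/f_j(x)).
Categorical probabilities:
  L_A = 0.24
  L_B = 0.08
  L_C = 0.12
  L_D = 0.22
Posterior odds = (π_C·L_C) / (π_D·L_D) = (0.14·0.12) / (0.05·0.22) = 0.0168 / 0.011 ≈ 1.527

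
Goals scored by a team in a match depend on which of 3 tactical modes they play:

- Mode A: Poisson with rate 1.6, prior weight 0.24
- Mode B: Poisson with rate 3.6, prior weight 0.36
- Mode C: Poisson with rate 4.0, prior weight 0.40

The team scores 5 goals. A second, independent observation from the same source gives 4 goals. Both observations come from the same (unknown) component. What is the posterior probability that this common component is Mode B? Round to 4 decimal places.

0.4323

By Bayes' theorem, P(k | x) = w_k f_k(x) / Σ_j w_j f_j(x).
Since both observations come from the same component, the likelihood for component k is f_k(x₁)·f_k(x₂).
  L_A = [e^(−1.6)·1.6^5/5! = 0.017642] × [0.0551312] = 0.000972624
  L_B = [e^(−3.6)·3.6^5/5! = 0.13768] × [0.191222] = 0.0263275
  L_C = [e^(−4.0)·4.0^5/5! = 0.156293] × [0.195367] = 0.0305346
Prior × likelihood for each component:
  w_A·L_A = 0.24 × 0.000972624 = 0.00023343
  w_B·L_B = 0.36 × 0.0263275 = 0.0094779
  w_C·L_C = 0.40 × 0.0305346 = 0.0122138
Evidence: 0.00023343 + 0.0094779 + 0.0122138 = 0.0219252
P(Mode B | x) = 0.0094779 / 0.0219252 ≈ 0.4323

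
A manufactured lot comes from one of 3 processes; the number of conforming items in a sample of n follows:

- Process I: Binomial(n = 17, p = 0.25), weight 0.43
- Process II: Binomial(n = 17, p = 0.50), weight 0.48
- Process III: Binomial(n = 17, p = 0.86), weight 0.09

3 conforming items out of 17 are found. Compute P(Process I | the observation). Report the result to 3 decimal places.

0.970

The responsibility of component k is π_k f_k(x) divided by Σ_j π_j f_j(x).
Binomial probabilities:
  p_I = C(17,3)·0.25^3·0.75^14 = 680·0.015625·0.0178179 = 0.189316
  p_II = C(17,3)·0.50^3·0.50^14 = 680·0.125·6.10352e-05 = 0.00518799
  p_III = C(17,3)·0.86^3·0.14^14 = 680·0.636056·1.1112e-12 = 4.80614e-10
Prior × likelihood for each component:
  π_I·p_I = 0.43 × 0.189316 = 0.0814057
  π_II·p_II = 0.48 × 0.00518799 = 0.00249023
  π_III·p_III = 0.09 × 4.80614e-10 = 4.32553e-11
Normaliser: 0.0814057 + 0.00249023 + 4.32553e-11 = 0.083896
P(Process I | x) ≈ 0.970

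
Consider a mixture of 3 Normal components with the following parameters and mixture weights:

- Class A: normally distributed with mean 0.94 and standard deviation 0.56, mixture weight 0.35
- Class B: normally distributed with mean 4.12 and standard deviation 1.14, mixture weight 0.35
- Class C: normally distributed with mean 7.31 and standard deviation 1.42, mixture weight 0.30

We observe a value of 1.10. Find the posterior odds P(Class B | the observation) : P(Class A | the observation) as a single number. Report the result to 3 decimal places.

Since P(k|x) ∝ P(Z=k) f_k(x), the posterior odds are P(Z=i) f_i(x) / (P(Z=j) f_j(x)).
Component likelihoods at x = 1.10:
  f_A = (1/(0.56·√(2π)))·exp(−(1.10−0.94)²/(2·0.56²)) = 0.712397·exp(-0.04082) = 0.683905
  f_B = (1/(1.14·√(2π)))·exp(−(1.10−4.12)²/(2·1.14²)) = 0.349949·exp(-3.50893) = 0.0104737
  f_C = (1/(1.42·√(2π)))·exp(−(1.10−7.31)²/(2·1.42²)) = 0.280945·exp(-9.56261) = 1.9753e-05
Posterior odds = (P(Z=B)·f_B) / (P(Z=A)·f_A) = (0.35·0.0104737) / (0.35·0.683905) = 0.00366578 / 0.239367 ≈ 0.015

0.015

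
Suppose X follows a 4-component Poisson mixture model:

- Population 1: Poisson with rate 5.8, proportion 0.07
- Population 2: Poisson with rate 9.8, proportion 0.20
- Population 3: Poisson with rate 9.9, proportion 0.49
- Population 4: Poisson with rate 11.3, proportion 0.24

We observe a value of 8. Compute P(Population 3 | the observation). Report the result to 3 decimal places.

0.531

By Bayes' theorem, P(k | x) = w_k f_k(x) / Σ_j w_j f_j(x).
Evaluate each component's likelihood at the observed value:
  p_1 = e^(−5.8)·5.8^8/8! = 0.0961602
  p_2 = e^(−9.8)·9.8^8/8! = 0.117004
  p_3 = e^(−9.9)·9.9^8/8! = 0.114827
  p_4 = e^(−11.3)·11.3^8/8! = 0.0815792
Unnormalised posteriors:
  w_1·p_1 = 0.07 × 0.0961602 = 0.00673122
  w_2·p_2 = 0.20 × 0.117004 = 0.0234009
  w_3·p_3 = 0.49 × 0.114827 = 0.0562654
  w_4·p_4 = 0.24 × 0.0815792 = 0.019579
Normaliser: 0.00673122 + 0.0234009 + 0.0562654 + 0.019579 = 0.105977
P(Population 3 | the observation) ≈ 0.531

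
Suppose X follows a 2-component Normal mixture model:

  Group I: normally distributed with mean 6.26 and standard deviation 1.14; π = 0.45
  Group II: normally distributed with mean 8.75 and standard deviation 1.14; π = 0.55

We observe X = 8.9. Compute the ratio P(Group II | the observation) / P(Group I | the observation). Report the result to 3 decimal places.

Since P(k|x) ∝ π_k f_k(x), the posterior odds are π_i f_i(x) / (π_j f_j(x)).
Evaluate each component's likelihood at the observed value:
  f_I = 0.0239591
  f_II = 0.346933
Posterior odds = (π_II·f_II) / (π_I·f_I) = (0.55·0.346933) / (0.45·0.0239591) = 0.190813 / 0.0107816 ≈ 17.698

17.698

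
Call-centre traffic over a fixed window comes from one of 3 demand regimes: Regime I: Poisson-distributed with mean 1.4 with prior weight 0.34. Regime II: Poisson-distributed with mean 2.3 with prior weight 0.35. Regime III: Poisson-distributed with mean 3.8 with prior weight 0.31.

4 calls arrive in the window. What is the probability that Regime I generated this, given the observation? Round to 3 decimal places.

Posterior ∝ prior × likelihood, so P(k | x) ∝ π_k f_k(x); normalise over all components.
Evaluate each component's likelihood at the observed value:
  L_I = e^(−1.4)·1.4^4/4! = 0.039472
  L_II = e^(−2.3)·2.3^4/4! = 0.116902
  L_III = e^(−3.8)·3.8^4/4! = 0.194359
Unnormalised posteriors:
  π_I·L_I = 0.34 × 0.039472 = 0.0134205
  π_II·L_II = 0.35 × 0.116902 = 0.0409158
  π_III·L_III = 0.31 × 0.194359 = 0.0602512
Normaliser: 0.0134205 + 0.0409158 + 0.0602512 = 0.114587
Responsibility of Regime I: 0.0134205 / 0.114587 ≈ 0.117

0.117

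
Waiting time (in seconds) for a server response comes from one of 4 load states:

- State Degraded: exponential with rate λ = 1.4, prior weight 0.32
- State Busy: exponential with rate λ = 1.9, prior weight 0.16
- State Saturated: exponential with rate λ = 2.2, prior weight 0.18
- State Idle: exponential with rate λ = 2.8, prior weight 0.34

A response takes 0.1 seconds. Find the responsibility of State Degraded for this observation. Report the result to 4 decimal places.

P(component k | x) = P(Z=k)·f_k(x) / marginal(x), where marginal(x) = Σ_j P(Z=j)·f_j(x).
Component likelihoods at x = 0.1 seconds:
  p_Degraded = 1.2171
  p_Busy = 1.57122
  p_Saturated = 1.76554
  p_Idle = 2.11619
Prior × likelihood for each component:
  P(Z=Degraded)·p_Degraded = 0.32 × 1.2171 = 0.389472
  P(Z=Busy)·p_Busy = 0.16 × 1.57122 = 0.251396
  P(Z=Saturated)·p_Saturated = 0.18 × 1.76554 = 0.317797
  P(Z=Idle)·p_Idle = 0.34 × 2.11619 = 0.719506
Normaliser: 0.389472 + 0.251396 + 0.317797 + 0.719506 = 1.67817
P(State Degraded | the observation) ≈ 0.2321

0.2321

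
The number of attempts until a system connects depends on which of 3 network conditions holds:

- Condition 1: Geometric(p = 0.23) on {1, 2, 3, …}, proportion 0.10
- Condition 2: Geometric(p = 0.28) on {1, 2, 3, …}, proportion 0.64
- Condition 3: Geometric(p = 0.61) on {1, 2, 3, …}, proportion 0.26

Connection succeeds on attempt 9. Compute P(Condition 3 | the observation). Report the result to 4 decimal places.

By Bayes' theorem, P(k | x) = π_k f_k(x) / Σ_j π_j f_j(x).
Geometric probabilities:
  p_1 = 0.23·(1−0.23)^8 = 0.23·0.123574 = 0.0284219
  p_2 = 0.28·(1−0.28)^8 = 0.28·0.0722204 = 0.0202217
  p_3 = 0.61·(1−0.61)^8 = 0.61·0.000535201 = 0.000326473
Unnormalised posteriors:
  π_1·p_1 = 0.10 × 0.0284219 = 0.00284219
  π_2·p_2 = 0.64 × 0.0202217 = 0.0129419
  π_3·p_3 = 0.26 × 0.000326473 = 8.48829e-05
Sum: 0.00284219 + 0.0129419 + 8.48829e-05 = 0.015869
P(Condition 3 | 9) = 8.48829e-05 / 0.015869 ≈ 0.0053

0.0053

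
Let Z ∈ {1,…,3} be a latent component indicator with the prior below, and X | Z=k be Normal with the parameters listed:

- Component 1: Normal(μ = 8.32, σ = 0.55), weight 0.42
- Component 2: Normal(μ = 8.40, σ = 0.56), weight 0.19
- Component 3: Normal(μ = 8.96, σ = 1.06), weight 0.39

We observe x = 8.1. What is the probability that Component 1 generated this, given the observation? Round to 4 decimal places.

0.5579

By Bayes' theorem, P(k | x) = π_k f_k(x) / Σ_j π_j f_j(x).
Normal densities:
  L_1 = (1/(0.55·√(2π)))·exp(−(8.1−8.32)²/(2·0.55²)) = 0.725350·exp(-0.08000) = 0.669582
  L_2 = (1/(0.56·√(2π)))·exp(−(8.1−8.40)²/(2·0.56²)) = 0.712397·exp(-0.14349) = 0.617167
  L_3 = (1/(1.06·√(2π)))·exp(−(8.1−8.96)²/(2·1.06²)) = 0.376361·exp(-0.32912) = 0.270813
Weight by the priors:
  π_1·L_1 = 0.42 × 0.669582 = 0.281224
  π_2·L_2 = 0.19 × 0.617167 = 0.117262
  π_3·L_3 = 0.39 × 0.270813 = 0.105617
Normaliser: 0.281224 + 0.117262 + 0.105617 = 0.504103
P(Component 1 | the observation) = 0.281224 / 0.504103 ≈ 0.5579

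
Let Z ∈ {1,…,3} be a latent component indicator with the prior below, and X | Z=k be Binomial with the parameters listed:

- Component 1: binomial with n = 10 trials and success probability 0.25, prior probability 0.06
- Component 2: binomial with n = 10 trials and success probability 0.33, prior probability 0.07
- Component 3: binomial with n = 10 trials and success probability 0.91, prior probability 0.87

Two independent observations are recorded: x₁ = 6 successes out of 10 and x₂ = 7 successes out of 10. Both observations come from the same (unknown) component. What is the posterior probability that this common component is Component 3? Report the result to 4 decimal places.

0.8326

P(component k | x) = w_k·f_k(x) / marginal(x), where marginal(x) = Σ_j w_j·f_j(x).
Since both observations come from the same component, the likelihood for component k is f_k(x₁)·f_k(x₂).
  f_1 = [0.016222] × [0.0030899] = 5.01244e-05
  f_2 = [0.0546515] × [0.0153817] = 0.000840631
  f_3 = [0.00782416] × [0.0452063] = 0.000353701
Unnormalised posteriors:
  w_1·f_1 = 0.06 × 5.01244e-05 = 3.00747e-06
  w_2·f_2 = 0.07 × 0.000840631 = 5.88442e-05
  w_3·f_3 = 0.87 × 0.000353701 = 0.00030772
Evidence: 3.00747e-06 + 5.88442e-05 + 0.00030772 = 0.000369571
Responsibility of Component 3: 0.00030772 / 0.000369571 ≈ 0.8326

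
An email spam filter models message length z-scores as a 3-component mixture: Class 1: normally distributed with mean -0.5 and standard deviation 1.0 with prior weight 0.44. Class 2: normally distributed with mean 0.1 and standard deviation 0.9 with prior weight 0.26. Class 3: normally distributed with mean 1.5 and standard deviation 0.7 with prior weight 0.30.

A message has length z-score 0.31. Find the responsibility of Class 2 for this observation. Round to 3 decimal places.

By Bayes' theorem, P(k | x) = P(Z=k) f_k(x) / Σ_j P(Z=j) f_j(x).
Evaluate each component's likelihood at the observed value:
  L_1 = (1/(1.0·√(2π)))·exp(−(0.31−-0.5)²/(2·1.0²)) = 0.398942·exp(-0.32805) = 0.287369
  L_2 = (1/(0.9·√(2π)))·exp(−(0.31−0.1)²/(2·0.9²)) = 0.443269·exp(-0.02722) = 0.431365
  L_3 = (1/(0.7·√(2π)))·exp(−(0.31−1.5)²/(2·0.7²)) = 0.569918·exp(-1.44500) = 0.134356
Multiply by the mixture weights:
  P(Z=1)·L_1 = 0.44 × 0.287369 = 0.126442
  P(Z=2)·L_2 = 0.26 × 0.431365 = 0.112155
  P(Z=3)·L_3 = 0.30 × 0.134356 = 0.0403067
Normaliser: 0.126442 + 0.112155 + 0.0403067 = 0.278904
So the posterior for Class 2 is 0.112155 / 0.278904 ≈ 0.402.

0.402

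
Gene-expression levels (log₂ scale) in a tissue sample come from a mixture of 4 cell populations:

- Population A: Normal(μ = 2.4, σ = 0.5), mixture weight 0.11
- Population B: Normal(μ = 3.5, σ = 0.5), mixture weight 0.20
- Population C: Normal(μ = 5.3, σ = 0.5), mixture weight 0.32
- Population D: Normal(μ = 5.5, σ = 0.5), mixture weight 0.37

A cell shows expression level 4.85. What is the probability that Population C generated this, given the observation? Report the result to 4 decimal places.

0.5652

By Bayes' theorem, P(k | x) = w_k f_k(x) / Σ_j w_j f_j(x).
Evaluate each component's likelihood at the observed value:
  p_A = 4.87792e-06
  p_B = 0.0208419
  p_C = 0.53217
  p_D = 0.342737
Multiply by the mixture weights:
  w_A·p_A = 0.11 × 4.87792e-06 = 5.36571e-07
  w_B·p_B = 0.20 × 0.0208419 = 0.00416837
  w_C·p_C = 0.32 × 0.53217 = 0.170295
  w_D·p_D = 0.37 × 0.342737 = 0.126813
Sum: 5.36571e-07 + 0.00416837 + 0.170295 + 0.126813 = 0.301276
P(Population C | 4.85) ≈ 0.5652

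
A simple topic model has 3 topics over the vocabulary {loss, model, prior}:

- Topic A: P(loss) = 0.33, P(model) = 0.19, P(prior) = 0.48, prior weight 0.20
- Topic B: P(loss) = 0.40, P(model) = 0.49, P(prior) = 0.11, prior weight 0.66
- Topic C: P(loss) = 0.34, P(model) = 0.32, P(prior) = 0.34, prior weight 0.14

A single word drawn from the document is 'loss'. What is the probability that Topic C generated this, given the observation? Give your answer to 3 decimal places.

0.126

The responsibility of component k is w_k f_k(x) divided by Σ_j w_j f_j(x).
Evaluate each component's likelihood at the observed value:
  L_A = P(loss | comp) = 0.33
  L_B = P(loss | comp) = 0.40
  L_C = P(loss | comp) = 0.34
Weight by the priors:
  w_A·L_A = 0.20 × 0.33 = 0.066
  w_B·L_B = 0.66 × 0.4 = 0.264
  w_C·L_C = 0.14 × 0.34 = 0.0476
Marginal: 0.066 + 0.264 + 0.0476 = 0.3776
P(Topic C | data) ≈ 0.126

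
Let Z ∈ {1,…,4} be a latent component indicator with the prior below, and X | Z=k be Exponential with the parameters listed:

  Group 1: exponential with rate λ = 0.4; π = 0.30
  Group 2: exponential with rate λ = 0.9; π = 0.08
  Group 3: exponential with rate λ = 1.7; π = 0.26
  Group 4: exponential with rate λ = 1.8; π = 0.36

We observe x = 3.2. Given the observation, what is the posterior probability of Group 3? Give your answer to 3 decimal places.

0.046

By Bayes' theorem, P(k | x) = P(Z=k) f_k(x) / Σ_j P(Z=j) f_j(x).
Exponential densities:
  L_1 = 0.4·e^(−0.4·3.2) = 0.4·e^(−1.2800) = 0.111215
  L_2 = 0.9·e^(−0.9·3.2) = 0.9·e^(−2.8800) = 0.0505213
  L_3 = 1.7·e^(−1.7·3.2) = 1.7·e^(−5.4400) = 0.00737712
  L_4 = 1.8·e^(−1.8·3.2) = 1.8·e^(−5.7600) = 0.005672
Unnormalised posteriors:
  P(Z=1)·L_1 = 0.30 × 0.111215 = 0.0333645
  P(Z=2)·L_2 = 0.08 × 0.0505213 = 0.0040417
  P(Z=3)·L_3 = 0.26 × 0.00737712 = 0.00191805
  P(Z=4)·L_4 = 0.36 × 0.005672 = 0.00204192
Evidence: 0.0333645 + 0.0040417 + 0.00191805 + 0.00204192 = 0.0413662
So the posterior for Group 3 is 0.00191805 / 0.0413662 ≈ 0.046.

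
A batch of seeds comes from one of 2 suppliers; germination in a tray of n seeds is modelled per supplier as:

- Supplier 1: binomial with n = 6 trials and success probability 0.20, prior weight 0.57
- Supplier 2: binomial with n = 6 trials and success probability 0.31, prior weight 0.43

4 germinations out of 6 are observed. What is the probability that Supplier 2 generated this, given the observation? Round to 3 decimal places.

0.764

P(component k | x) = P(Z=k)·f_k(x) / marginal(x), where marginal(x) = Σ_j P(Z=j)·f_j(x).
Evaluate each component's likelihood at the observed value:
  L_1 = C(6,4)·0.20^4·0.80^2 = 15·0.0016·0.64 = 0.01536
  L_2 = C(6,4)·0.31^4·0.69^2 = 15·0.00923521·0.4761 = 0.0659533
Multiply by the mixture weights:
  P(Z=1)·L_1 = 0.57 × 0.01536 = 0.0087552
  P(Z=2)·L_2 = 0.43 × 0.0659533 = 0.0283599
Evidence: 0.0087552 + 0.0283599 = 0.0371151
So the posterior for Supplier 2 is 0.0283599 / 0.0371151 ≈ 0.764.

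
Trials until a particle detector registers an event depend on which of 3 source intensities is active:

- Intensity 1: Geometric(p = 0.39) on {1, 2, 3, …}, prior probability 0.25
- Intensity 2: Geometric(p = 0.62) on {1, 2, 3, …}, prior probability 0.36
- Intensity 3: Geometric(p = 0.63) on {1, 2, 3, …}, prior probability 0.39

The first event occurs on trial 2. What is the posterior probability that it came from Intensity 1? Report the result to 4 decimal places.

0.2529

The responsibility of component k is π_k f_k(x) divided by Σ_j π_j f_j(x).
Geometric probabilities:
  L_1 = 0.39·(1−0.39)^1 = 0.39·0.61 = 0.2379
  L_2 = 0.62·(1−0.62)^1 = 0.62·0.38 = 0.2356
  L_3 = 0.63·(1−0.63)^1 = 0.63·0.37 = 0.2331
Weight by the priors:
  π_1·L_1 = 0.25 × 0.2379 = 0.059475
  π_2·L_2 = 0.36 × 0.2356 = 0.084816
  π_3·L_3 = 0.39 × 0.2331 = 0.090909
Denominator: 0.059475 + 0.084816 + 0.090909 = 0.2352
P(Intensity 1 | 2) = 0.059475 / 0.2352 ≈ 0.2529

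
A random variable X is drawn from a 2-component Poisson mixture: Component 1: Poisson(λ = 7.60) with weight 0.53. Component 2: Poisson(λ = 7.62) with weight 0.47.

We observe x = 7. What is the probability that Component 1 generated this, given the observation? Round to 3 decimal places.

0.530

The responsibility of component k is π_k f_k(x) divided by Σ_j π_j f_j(x).
Evaluate each component's likelihood at the observed value:
  p_1 = 0.145421
  p_2 = 0.145188
Multiply by the mixture weights:
  π_1·p_1 = 0.53 × 0.145421 = 0.077073
  π_2·p_2 = 0.47 × 0.145188 = 0.0682383
Denominator: 0.077073 + 0.0682383 = 0.145311
P(Component 1 | 7) ≈ 0.530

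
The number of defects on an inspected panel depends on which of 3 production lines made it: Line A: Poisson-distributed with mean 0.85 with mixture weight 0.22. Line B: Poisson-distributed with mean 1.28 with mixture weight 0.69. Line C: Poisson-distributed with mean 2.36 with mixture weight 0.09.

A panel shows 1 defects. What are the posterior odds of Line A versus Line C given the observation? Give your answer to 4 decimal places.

3.9854

The posterior odds equal the prior odds times the likelihood ratio: (P(Z=i)/P(Z=j))·(f_i(x)/f_j(x)).
Component likelihoods at x = 1 defects:
  f_A = e^(−0.85)·0.85^1/1! = 0.363303
  f_B = e^(−1.28)·1.28^1/1! = 0.355888
  f_C = e^(−2.36)·2.36^1/1! = 0.222832
Posterior odds = (P(Z=A)·f_A) / (P(Z=C)·f_C) = (0.22·0.363303) / (0.09·0.222832) = 0.0799266 / 0.0200549 ≈ 3.9854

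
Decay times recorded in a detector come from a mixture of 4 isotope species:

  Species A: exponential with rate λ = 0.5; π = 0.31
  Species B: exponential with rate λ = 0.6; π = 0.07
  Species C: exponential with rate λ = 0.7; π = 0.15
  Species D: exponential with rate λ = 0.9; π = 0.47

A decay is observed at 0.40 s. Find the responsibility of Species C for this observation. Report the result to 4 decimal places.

P(component k | x) = π_k·f_k(x) / marginal(x), where marginal(x) = Σ_j π_j·f_j(x).
Exponential densities:
  f_A = 0.5·e^(−0.5·0.40) = 0.5·e^(−0.2000) = 0.409365
  f_B = 0.6·e^(−0.6·0.40) = 0.6·e^(−0.2400) = 0.471977
  f_C = 0.7·e^(−0.7·0.40) = 0.7·e^(−0.2800) = 0.529049
  f_D = 0.9·e^(−0.9·0.40) = 0.9·e^(−0.3600) = 0.627909
Multiply by the mixture weights:
  π_A·f_A = 0.31 × 0.409365 = 0.126903
  π_B·f_B = 0.07 × 0.471977 = 0.0330384
  π_C·f_C = 0.15 × 0.529049 = 0.0793573
  π_D·f_D = 0.47 × 0.627909 = 0.295117
Denominator: 0.126903 + 0.0330384 + 0.0793573 + 0.295117 = 0.534416
So the posterior for Species C is 0.0793573 / 0.534416 ≈ 0.1485.

0.1485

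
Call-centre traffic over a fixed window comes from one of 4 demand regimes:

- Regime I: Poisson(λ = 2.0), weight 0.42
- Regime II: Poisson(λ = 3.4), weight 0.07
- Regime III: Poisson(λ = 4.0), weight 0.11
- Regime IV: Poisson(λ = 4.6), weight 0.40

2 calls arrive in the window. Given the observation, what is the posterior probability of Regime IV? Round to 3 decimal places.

The responsibility of component k is π_k f_k(x) divided by Σ_j π_j f_j(x).
Component likelihoods at x = 2 calls:
  f_I = 0.270671
  f_II = 0.192898
  f_III = 0.146525
  f_IV = 0.106348
Prior × likelihood for each component:
  π_I·f_I = 0.42 × 0.270671 = 0.113682
  π_II·f_II = 0.07 × 0.192898 = 0.0135028
  π_III·f_III = 0.11 × 0.146525 = 0.0161178
  π_IV·f_IV = 0.40 × 0.106348 = 0.0425394
Denominator: 0.113682 + 0.0135028 + 0.0161178 + 0.0425394 = 0.185842
P(Regime IV | 2 calls) ≈ 0.229

0.229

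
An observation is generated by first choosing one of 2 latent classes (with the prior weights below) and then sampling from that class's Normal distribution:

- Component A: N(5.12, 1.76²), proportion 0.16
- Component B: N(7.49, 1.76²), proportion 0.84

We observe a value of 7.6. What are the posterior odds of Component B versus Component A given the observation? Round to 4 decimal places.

The posterior odds equal the prior odds times the likelihood ratio: (P(Z=i)/P(Z=j))·(f_i(x)/f_j(x)).
Evaluate each component's likelihood at the observed value:
  L_A = 0.0839931
  L_B = 0.226229
0.190033 / 0.0134389 ≈ 14.1405

14.1405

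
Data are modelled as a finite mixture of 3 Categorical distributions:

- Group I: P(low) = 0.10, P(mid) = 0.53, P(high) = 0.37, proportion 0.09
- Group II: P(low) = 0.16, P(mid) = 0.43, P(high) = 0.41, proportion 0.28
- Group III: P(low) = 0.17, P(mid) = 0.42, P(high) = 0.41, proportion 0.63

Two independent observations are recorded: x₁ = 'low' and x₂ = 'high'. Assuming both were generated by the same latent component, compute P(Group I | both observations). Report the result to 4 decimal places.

0.0508

P(component k | x) = w_k·f_k(x) / marginal(x), where marginal(x) = Σ_j w_j·f_j(x).
Since both observations come from the same component, the likelihood for component k is f_k(x₁)·f_k(x₂).
  f_I = [0.1] × [0.37] = 0.037
  f_II = [0.16] × [0.41] = 0.0656
  f_III = [0.17] × [0.41] = 0.0697
Weight by the priors:
  w_I·f_I = 0.09 × 0.037 = 0.00333
  w_II·f_II = 0.28 × 0.0656 = 0.018368
  w_III·f_III = 0.63 × 0.0697 = 0.043911
Normaliser: 0.00333 + 0.018368 + 0.043911 = 0.065609
So the posterior for Group I is 0.00333 / 0.065609 ≈ 0.0508.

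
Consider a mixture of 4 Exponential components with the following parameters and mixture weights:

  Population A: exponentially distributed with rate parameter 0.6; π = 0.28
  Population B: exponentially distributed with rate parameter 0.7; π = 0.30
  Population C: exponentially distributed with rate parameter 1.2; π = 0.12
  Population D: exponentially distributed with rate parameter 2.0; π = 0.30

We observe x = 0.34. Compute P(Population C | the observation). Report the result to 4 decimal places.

Posterior ∝ prior × likelihood, so P(k | x) ∝ π_k f_k(x); normalise over all components.
Component likelihoods at x = 0.34:
  f_A = 0.489277
  f_B = 0.551742
  f_C = 0.797975
  f_D = 1.01323
Prior × likelihood for each component:
  π_A·f_A = 0.28 × 0.489277 = 0.136998
  π_B·f_B = 0.30 × 0.551742 = 0.165523
  π_C·f_C = 0.12 × 0.797975 = 0.095757
  π_D·f_D = 0.30 × 1.01323 = 0.30397
Evidence: 0.136998 + 0.165523 + 0.095757 + 0.30397 = 0.702247
P(Population C | 0.34) ≈ 0.1364

0.1364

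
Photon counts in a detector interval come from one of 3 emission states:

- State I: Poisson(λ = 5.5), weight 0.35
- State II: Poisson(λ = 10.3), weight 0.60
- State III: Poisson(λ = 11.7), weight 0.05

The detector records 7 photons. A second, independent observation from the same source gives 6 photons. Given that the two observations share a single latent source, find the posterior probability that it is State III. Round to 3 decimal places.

0.008

Apply Bayes' rule: the posterior for each component is proportional to its prior times its likelihood at x.
Since both observations come from the same component, the likelihood for component k is f_k(x₁)·f_k(x₂).
  L_I = [e^(−5.5)·5.5^7/7! = 0.123449] × [0.157117] = 0.019396
  L_II = [e^(−10.3)·10.3^7/7! = 0.0820724] × [0.0557773] = 0.00457778
  L_III = [e^(−11.7)·11.7^7/7! = 0.0493884] × [0.0295486] = 0.00145936
Unnormalised posteriors:
  π_I·L_I = 0.35 × 0.019396 = 0.00678861
  π_II·L_II = 0.60 × 0.00457778 = 0.00274667
  π_III·L_III = 0.05 × 0.00145936 = 7.2968e-05
Denominator: 0.00678861 + 0.00274667 + 7.2968e-05 = 0.00960824
P(State III | data) ≈ 0.008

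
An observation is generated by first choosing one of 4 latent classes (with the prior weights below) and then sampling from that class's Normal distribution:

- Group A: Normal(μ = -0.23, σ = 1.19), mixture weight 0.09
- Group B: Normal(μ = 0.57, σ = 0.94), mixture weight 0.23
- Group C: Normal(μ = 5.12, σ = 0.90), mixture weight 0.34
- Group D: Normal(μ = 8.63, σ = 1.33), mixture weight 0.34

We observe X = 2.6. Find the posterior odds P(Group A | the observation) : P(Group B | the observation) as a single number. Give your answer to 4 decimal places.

0.1882

Since P(k|x) ∝ π_k f_k(x), the posterior odds are π_i f_i(x) / (π_j f_j(x)).
Normal densities:
  p_A = (1/(1.19·√(2π)))·exp(−(2.6−-0.23)²/(2·1.19²)) = 0.335246·exp(-2.82780) = 0.0198273
  p_B = (1/(0.94·√(2π)))·exp(−(2.6−0.57)²/(2·0.94²)) = 0.424407·exp(-2.33188) = 0.0412154
  p_C = (1/(0.90·√(2π)))·exp(−(2.6−5.12)²/(2·0.90²)) = 0.443269·exp(-3.92000) = 0.00879495
  p_D = (1/(1.33·√(2π)))·exp(−(2.6−8.63)²/(2·1.33²)) = 0.299957·exp(-10.27783) = 1.03146e-05
Posterior odds = (π_A·p_A) / (π_B·p_B) = (0.09·0.0198273) / (0.23·0.0412154) = 0.00178446 / 0.00947953 ≈ 0.1882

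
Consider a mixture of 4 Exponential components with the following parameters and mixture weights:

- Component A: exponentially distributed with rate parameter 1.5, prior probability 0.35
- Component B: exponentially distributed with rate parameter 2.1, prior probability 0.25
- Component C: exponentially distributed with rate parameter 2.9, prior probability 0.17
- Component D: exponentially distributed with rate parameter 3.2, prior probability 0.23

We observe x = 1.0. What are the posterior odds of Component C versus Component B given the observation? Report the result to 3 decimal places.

0.422

The posterior odds equal the prior odds times the likelihood ratio: (π_i/π_j)·(f_i(x)/f_j(x)).
Component likelihoods at x = 1.0:
  L_A = 1.5·e^(−1.5·1.0) = 1.5·e^(−1.5000) = 0.334695
  L_B = 2.1·e^(−2.1·1.0) = 2.1·e^(−2.1000) = 0.257158
  L_C = 2.9·e^(−2.9·1.0) = 2.9·e^(−2.9000) = 0.159567
  L_D = 3.2·e^(−3.2·1.0) = 3.2·e^(−3.2000) = 0.130439
Odds = (0.17/0.25) × (0.159567/0.257158) = 0.68 × 0.620502 ≈ 0.422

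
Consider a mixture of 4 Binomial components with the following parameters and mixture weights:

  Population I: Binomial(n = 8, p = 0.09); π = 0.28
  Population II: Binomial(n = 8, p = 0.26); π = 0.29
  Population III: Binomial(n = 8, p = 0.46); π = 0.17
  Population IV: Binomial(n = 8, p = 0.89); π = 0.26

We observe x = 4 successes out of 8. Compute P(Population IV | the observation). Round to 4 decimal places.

The responsibility of component k is w_k f_k(x) divided by Σ_j w_j f_j(x).
Binomial probabilities:
  f_I = C(8,4)·0.09^4·0.91^4 = 70·6.561e-05·0.68575 = 0.00314944
  f_II = C(8,4)·0.26^4·0.74^4 = 70·0.00456976·0.299866 = 0.095922
  f_III = C(8,4)·0.46^4·0.54^4 = 70·0.0447746·0.0850306 = 0.266504
  f_IV = C(8,4)·0.89^4·0.11^4 = 70·0.627422·0.00014641 = 0.00643026
Multiply by the mixture weights:
  w_I·f_I = 0.28 × 0.00314944 = 0.000881844
  w_II·f_II = 0.29 × 0.095922 = 0.0278174
  w_III·f_III = 0.17 × 0.266504 = 0.0453058
  w_IV·f_IV = 0.26 × 0.00643026 = 0.00167187
Evidence: 0.000881844 + 0.0278174 + 0.0453058 + 0.00167187 = 0.0756768
P(Population IV | 4 successes out of 8) ≈ 0.0221

0.0221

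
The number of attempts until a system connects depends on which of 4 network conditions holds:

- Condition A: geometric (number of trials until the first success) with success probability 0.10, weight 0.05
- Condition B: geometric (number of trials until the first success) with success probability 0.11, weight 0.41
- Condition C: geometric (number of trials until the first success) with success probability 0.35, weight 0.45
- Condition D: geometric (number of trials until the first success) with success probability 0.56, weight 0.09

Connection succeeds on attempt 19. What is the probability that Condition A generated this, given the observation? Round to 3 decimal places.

P(component k | x) = w_k·f_k(x) / marginal(x), where marginal(x) = Σ_j w_j·f_j(x).
Geometric probabilities:
  L_A = 0.10·(1−0.10)^18 = 0.10·0.150095 = 0.0150095
  L_B = 0.11·(1−0.11)^18 = 0.11·0.12275 = 0.0135025
  L_C = 0.35·(1−0.35)^18 = 0.35·0.000428983 = 0.000150144
  L_D = 0.56·(1−0.56)^18 = 0.56·3.82075e-07 = 2.13962e-07
Prior × likelihood for each component:
  w_A·L_A = 0.05 × 0.0150095 = 0.000750473
  w_B·L_B = 0.41 × 0.0135025 = 0.00553601
  w_C·L_C = 0.45 × 0.000150144 = 6.75649e-05
  w_D·L_D = 0.09 × 2.13962e-07 = 1.92566e-08
Marginal: 0.000750473 + 0.00553601 + 6.75649e-05 + 1.92566e-08 = 0.00635406
P(Condition A | the observation) = 0.000750473 / 0.00635406 ≈ 0.118

0.118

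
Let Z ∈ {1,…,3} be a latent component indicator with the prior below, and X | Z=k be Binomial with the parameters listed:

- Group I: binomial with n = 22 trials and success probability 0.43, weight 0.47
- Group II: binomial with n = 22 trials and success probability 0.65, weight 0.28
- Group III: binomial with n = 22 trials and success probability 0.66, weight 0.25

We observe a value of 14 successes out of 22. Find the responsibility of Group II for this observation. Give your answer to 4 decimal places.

0.4690

Posterior ∝ prior × likelihood, so P(k | x) ∝ π_k f_k(x); normalise over all components.
Binomial probabilities:
  L_I = C(22,14)·0.43^14·0.57^8 = 319770·7.38854e-06·0.0111429 = 0.0263266
  L_II = C(22,14)·0.65^14·0.35^8 = 319770·0.00240318·0.000225188 = 0.173049
  L_III = C(22,14)·0.66^14·0.34^8 = 319770·0.00297588·0.000178579 = 0.169936
Multiply by the mixture weights:
  π_I·L_I = 0.47 × 0.0263266 = 0.0123735
  π_II·L_II = 0.28 × 0.173049 = 0.0484537
  π_III·L_III = 0.25 × 0.169936 = 0.0424839
Marginal: 0.0123735 + 0.0484537 + 0.0424839 = 0.103311
So the posterior for Group II is 0.0484537 / 0.103311 ≈ 0.4690.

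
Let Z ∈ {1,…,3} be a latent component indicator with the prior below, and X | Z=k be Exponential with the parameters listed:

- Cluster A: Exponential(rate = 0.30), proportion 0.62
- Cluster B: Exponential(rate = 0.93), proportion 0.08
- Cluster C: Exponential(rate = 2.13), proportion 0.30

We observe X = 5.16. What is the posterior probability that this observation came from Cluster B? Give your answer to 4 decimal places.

Apply Bayes' rule: the posterior for each component is proportional to its prior times its likelihood at x.
Evaluate each component's likelihood at the observed value:
  L_A = 0.30·e^(−0.30·5.16) = 0.30·e^(−1.5480) = 0.0638019
  L_B = 0.93·e^(−0.93·5.16) = 0.93·e^(−4.7988) = 0.00766285
  L_C = 2.13·e^(−2.13·5.16) = 2.13·e^(−10.9908) = 3.59034e-05
Weight by the priors:
  π_A·L_A = 0.62 × 0.0638019 = 0.0395572
  π_B·L_B = 0.08 × 0.00766285 = 0.000613028
  π_C·L_C = 0.30 × 3.59034e-05 = 1.0771e-05
Denominator: 0.0395572 + 0.000613028 + 1.0771e-05 = 0.040181
P(Cluster B | data) ≈ 0.0153

0.0153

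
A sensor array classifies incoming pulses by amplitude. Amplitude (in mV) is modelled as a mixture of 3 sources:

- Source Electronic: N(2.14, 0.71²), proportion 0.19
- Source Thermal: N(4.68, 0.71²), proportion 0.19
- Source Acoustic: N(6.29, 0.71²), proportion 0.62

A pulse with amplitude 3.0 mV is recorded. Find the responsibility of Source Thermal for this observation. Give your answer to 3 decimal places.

P(component k | x) = w_k·f_k(x) / marginal(x), where marginal(x) = Σ_j w_j·f_j(x).
Evaluate each component's likelihood at the observed value:
  p_Electronic = (1/(0.71·√(2π)))·exp(−(3.0−2.14)²/(2·0.71²)) = 0.561891·exp(-0.73358) = 0.269811
  p_Thermal = (1/(0.71·√(2π)))·exp(−(3.0−4.68)²/(2·0.71²)) = 0.561891·exp(-2.79944) = 0.0341876
  p_Acoustic = (1/(0.71·√(2π)))·exp(−(3.0−6.29)²/(2·0.71²)) = 0.561891·exp(-10.73606) = 1.22191e-05
Unnormalised posteriors:
  w_Electronic·p_Electronic = 0.19 × 0.269811 = 0.0512641
  w_Thermal·p_Thermal = 0.19 × 0.0341876 = 0.00649564
  w_Acoustic·p_Acoustic = 0.62 × 1.22191e-05 = 7.57583e-06
Marginal: 0.0512641 + 0.00649564 + 7.57583e-06 = 0.0577673
P(Source Thermal | x) ≈ 0.112

0.112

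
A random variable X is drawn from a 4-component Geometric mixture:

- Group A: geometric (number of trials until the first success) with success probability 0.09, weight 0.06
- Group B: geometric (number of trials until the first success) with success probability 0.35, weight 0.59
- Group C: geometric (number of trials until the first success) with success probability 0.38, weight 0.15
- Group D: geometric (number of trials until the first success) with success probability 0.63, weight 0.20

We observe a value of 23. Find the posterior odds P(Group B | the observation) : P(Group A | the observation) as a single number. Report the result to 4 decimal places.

Since P(k|x) ∝ P(Z=k) f_k(x), the posterior odds are P(Z=i) f_i(x) / (P(Z=j) f_j(x)).
Evaluate each component's likelihood at the observed value:
  L_A = 0.0113019
  L_B = 2.68017e-05
  L_C = 1.02897e-05
  L_D = 1.99424e-10
1.5813e-05 / 0.000678117 ≈ 0.0233

0.0233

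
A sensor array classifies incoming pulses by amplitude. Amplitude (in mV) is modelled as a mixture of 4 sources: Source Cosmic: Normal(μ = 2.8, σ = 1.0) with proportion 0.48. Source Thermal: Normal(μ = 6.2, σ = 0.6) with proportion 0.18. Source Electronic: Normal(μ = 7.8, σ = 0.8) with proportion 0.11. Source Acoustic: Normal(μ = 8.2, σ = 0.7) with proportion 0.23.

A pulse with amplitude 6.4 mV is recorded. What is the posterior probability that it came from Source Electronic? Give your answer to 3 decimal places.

Apply Bayes' rule: the posterior for each component is proportional to its prior times its likelihood at x.
Normal densities:
  f_Cosmic = (1/(1.0·√(2π)))·exp(−(6.4−2.8)²/(2·1.0²)) = 0.398942·exp(-6.48000) = 0.000611902
  f_Thermal = (1/(0.6·√(2π)))·exp(−(6.4−6.2)²/(2·0.6²)) = 0.664904·exp(-0.05556) = 0.628972
  f_Electronic = (1/(0.8·√(2π)))·exp(−(6.4−7.8)²/(2·0.8²)) = 0.498678·exp(-1.53125) = 0.107847
  f_Acoustic = (1/(0.7·√(2π)))·exp(−(6.4−8.2)²/(2·0.7²)) = 0.569918·exp(-3.30612) = 0.0208921
Unnormalised posteriors:
  π_Cosmic·f_Cosmic = 0.48 × 0.000611902 = 0.000293713
  π_Thermal·f_Thermal = 0.18 × 0.628972 = 0.113215
  π_Electronic·f_Electronic = 0.11 × 0.107847 = 0.0118631
  π_Acoustic·f_Acoustic = 0.23 × 0.0208921 = 0.00480517
Denominator: 0.000293713 + 0.113215 + 0.0118631 + 0.00480517 = 0.130177
P(Source Electronic | the observation) = 0.0118631 / 0.130177 ≈ 0.091

0.091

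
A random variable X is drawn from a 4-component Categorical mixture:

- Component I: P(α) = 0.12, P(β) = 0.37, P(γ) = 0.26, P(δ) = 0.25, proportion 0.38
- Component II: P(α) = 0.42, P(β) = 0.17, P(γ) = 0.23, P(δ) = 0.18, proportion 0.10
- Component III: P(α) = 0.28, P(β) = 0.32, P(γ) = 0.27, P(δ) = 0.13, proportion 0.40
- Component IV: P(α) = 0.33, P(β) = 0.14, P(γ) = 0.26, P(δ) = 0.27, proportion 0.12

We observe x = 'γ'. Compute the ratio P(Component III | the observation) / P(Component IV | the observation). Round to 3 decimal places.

3.462

Only the two components matter; the odds are (π_i f_i(x)) / (π_j f_j(x)).
Component likelihoods at x = 'γ':
  L_I = 0.26
  L_II = 0.23
  L_III = 0.27
  L_IV = 0.26
Odds = (0.40/0.12) × (0.27/0.26) = 3.33333 × 1.03846 ≈ 3.462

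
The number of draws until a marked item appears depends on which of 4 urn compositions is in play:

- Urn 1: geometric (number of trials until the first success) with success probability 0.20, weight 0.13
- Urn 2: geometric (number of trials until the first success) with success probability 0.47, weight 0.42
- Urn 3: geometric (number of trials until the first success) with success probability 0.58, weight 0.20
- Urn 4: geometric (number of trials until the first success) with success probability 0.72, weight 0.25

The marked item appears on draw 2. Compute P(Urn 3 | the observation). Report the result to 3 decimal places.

The responsibility of component k is P(Z=k) f_k(x) divided by Σ_j P(Z=j) f_j(x).
Geometric probabilities:
  f_1 = 0.16
  f_2 = 0.2491
  f_3 = 0.2436
  f_4 = 0.2016
Weight by the priors:
  P(Z=1)·f_1 = 0.13 × 0.16 = 0.0208
  P(Z=2)·f_2 = 0.42 × 0.2491 = 0.104622
  P(Z=3)·f_3 = 0.20 × 0.2436 = 0.04872
  P(Z=4)·f_4 = 0.25 × 0.2016 = 0.0504
Sum: 0.0208 + 0.104622 + 0.04872 + 0.0504 = 0.224542
P(Urn 3 | x) = 0.04872 / 0.224542 ≈ 0.217

0.217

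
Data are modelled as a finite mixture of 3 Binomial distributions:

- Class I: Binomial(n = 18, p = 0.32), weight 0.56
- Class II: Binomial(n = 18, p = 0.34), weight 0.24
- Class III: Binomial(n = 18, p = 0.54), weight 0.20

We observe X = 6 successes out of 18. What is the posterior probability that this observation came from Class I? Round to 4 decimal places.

By Bayes' theorem, P(k | x) = π_k f_k(x) / Σ_j π_j f_j(x).
Evaluate each component's likelihood at the observed value:
  f_I = 0.19484
  f_II = 0.195917
  f_III = 0.0413169
Weight by the priors:
  π_I·f_I = 0.56 × 0.19484 = 0.10911
  π_II·f_II = 0.24 × 0.195917 = 0.0470201
  π_III·f_III = 0.20 × 0.0413169 = 0.00826339
Sum: 0.10911 + 0.0470201 + 0.00826339 = 0.164394
P(Class I | 6 successes out of 18) ≈ 0.6637

0.6637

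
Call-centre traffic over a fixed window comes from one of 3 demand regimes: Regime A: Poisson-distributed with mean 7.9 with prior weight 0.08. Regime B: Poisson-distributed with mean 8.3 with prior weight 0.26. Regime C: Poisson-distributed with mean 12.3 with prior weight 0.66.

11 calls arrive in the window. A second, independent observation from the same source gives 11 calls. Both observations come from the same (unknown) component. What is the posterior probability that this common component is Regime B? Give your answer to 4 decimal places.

P(component k | x) = P(Z=k)·f_k(x) / marginal(x), where marginal(x) = Σ_j P(Z=j)·f_j(x).
Since both observations come from the same component, the likelihood for component k is f_k(x₁)·f_k(x₂).
  p_A = [e^(−7.9)·7.9^11/11! = 0.069473] × [0.069473] = 0.00482649
  p_B = [e^(−8.3)·8.3^11/11! = 0.0801787] × [0.0801787] = 0.00642863
  p_C = [e^(−12.3)·12.3^11/11! = 0.111168] × [0.111168] = 0.0123582
Multiply by the mixture weights:
  P(Z=A)·p_A = 0.08 × 0.00482649 = 0.00038612
  P(Z=B)·p_B = 0.26 × 0.00642863 = 0.00167144
  P(Z=C)·p_C = 0.66 × 0.0123582 = 0.00815644
Marginal: 0.00038612 + 0.00167144 + 0.00815644 = 0.010214
So the posterior for Regime B is 0.00167144 / 0.010214 ≈ 0.1636.

0.1636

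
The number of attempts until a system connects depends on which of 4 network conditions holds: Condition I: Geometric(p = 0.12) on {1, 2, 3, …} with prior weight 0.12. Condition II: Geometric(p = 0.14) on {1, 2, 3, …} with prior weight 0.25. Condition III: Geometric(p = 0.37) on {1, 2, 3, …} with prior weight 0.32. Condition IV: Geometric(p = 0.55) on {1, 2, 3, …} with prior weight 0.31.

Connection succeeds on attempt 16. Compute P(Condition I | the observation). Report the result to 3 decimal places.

0.360

Apply Bayes' rule: the posterior for each component is proportional to its prior times its likelihood at x.
Component likelihoods at x = 16:
  p_I = 0.12·(1−0.12)^15 = 0.12·0.146974 = 0.0176369
  p_II = 0.14·(1−0.14)^15 = 0.14·0.104106 = 0.0145749
  p_III = 0.37·(1−0.37)^15 = 0.37·0.000977481 = 0.000361668
  p_IV = 0.55·(1−0.55)^15 = 0.55·6.2833e-06 = 3.45581e-06
Unnormalised posteriors:
  w_I·p_I = 0.12 × 0.0176369 = 0.00211642
  w_II·p_II = 0.25 × 0.0145749 = 0.00364372
  w_III·p_III = 0.32 × 0.000361668 = 0.000115734
  w_IV·p_IV = 0.31 × 3.45581e-06 = 1.0713e-06
Normaliser: 0.00211642 + 0.00364372 + 0.000115734 + 1.0713e-06 = 0.00587695
Responsibility of Condition I: 0.00211642 / 0.00587695 ≈ 0.360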